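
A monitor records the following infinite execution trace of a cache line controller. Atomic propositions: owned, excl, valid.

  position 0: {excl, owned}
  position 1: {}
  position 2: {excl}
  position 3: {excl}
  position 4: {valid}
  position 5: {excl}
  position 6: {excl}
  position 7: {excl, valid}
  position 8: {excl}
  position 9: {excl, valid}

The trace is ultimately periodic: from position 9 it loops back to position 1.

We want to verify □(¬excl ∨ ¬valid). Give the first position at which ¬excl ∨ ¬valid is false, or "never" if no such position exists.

Check ¬excl ∨ ¬valid at each position in order: 0 ✓, 1 ✓, 2 ✓, 3 ✓, 4 ✓, 5 ✓, 6 ✓.
At position 7 the labels are {excl, valid}, so ¬excl ∨ ¬valid is false there. This is the first violation.

7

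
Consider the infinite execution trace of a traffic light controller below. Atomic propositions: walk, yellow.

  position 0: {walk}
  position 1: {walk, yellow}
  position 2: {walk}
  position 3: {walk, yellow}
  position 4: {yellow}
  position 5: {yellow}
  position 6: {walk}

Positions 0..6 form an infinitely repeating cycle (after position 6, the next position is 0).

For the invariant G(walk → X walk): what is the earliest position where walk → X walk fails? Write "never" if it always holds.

3

Check walk → X walk at each position in order: 0 ✓, 1 ✓, 2 ✓.
At position 3 the labels are {walk, yellow} and the next position 4 has {yellow}, so walk → X walk is false there. This is the first violation.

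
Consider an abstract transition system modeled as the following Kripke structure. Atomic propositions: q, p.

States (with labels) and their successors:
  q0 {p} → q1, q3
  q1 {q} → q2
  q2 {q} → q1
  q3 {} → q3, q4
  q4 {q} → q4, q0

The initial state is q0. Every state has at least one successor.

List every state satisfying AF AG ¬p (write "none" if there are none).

{q1, q2}

States satisfying AG ¬p: {q1, q2}.
States satisfying AF AG ¬p: {q1, q2}.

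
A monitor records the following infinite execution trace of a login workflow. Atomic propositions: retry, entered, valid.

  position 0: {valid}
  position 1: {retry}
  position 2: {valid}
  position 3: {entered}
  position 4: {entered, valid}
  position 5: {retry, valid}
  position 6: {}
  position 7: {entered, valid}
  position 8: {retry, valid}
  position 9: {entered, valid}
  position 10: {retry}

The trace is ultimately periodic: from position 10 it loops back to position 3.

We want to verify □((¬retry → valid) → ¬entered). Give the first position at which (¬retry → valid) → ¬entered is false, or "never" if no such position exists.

4

Check (¬retry → valid) → ¬entered at each position in order: 0 ✓, 1 ✓, 2 ✓, 3 ✓.
At position 4 the labels are {entered, valid}, so (¬retry → valid) → ¬entered is false there. This is the first violation.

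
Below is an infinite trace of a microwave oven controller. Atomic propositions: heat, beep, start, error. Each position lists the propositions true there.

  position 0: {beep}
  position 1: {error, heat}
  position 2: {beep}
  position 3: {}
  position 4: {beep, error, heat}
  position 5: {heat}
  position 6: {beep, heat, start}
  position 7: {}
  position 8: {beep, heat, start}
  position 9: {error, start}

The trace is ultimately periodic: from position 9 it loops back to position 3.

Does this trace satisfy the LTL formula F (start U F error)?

start U F error holds at position 0, which is reachable from 0, so F (start U F error) holds.

Holds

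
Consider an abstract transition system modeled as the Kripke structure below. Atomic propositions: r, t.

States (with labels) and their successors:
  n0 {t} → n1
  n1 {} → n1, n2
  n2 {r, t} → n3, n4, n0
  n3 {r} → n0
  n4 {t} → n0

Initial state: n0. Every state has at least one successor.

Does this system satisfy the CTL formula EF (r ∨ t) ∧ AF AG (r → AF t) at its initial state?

States satisfying r ∨ t: {n0, n2, n3, n4}.
States satisfying EF (r ∨ t): {n0, n1, n2, n3, n4}.
States satisfying AG (r → AF t): {n0, n1, n2, n3, n4}.
States satisfying AF AG (r → AF t): {n0, n1, n2, n3, n4}.
States satisfying EF (r ∨ t) ∧ AF AG (r → AF t): {n0, n1, n2, n3, n4}.
n0 ∈ Sat(EF (r ∨ t) ∧ AF AG (r → AF t)).

Holds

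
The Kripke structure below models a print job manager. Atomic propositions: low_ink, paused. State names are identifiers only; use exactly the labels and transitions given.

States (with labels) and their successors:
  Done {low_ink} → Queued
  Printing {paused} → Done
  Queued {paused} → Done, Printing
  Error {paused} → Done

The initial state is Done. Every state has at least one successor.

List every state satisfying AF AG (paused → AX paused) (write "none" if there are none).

States satisfying AG (paused → AX paused): ∅.
States satisfying AF AG (paused → AX paused): ∅.

none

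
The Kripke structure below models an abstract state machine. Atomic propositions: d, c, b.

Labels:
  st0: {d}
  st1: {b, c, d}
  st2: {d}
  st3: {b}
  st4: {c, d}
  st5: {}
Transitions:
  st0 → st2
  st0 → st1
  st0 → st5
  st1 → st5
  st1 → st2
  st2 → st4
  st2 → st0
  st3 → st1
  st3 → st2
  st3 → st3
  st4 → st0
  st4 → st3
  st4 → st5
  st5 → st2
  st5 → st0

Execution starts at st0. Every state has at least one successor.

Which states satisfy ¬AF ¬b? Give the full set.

States satisfying ¬b: {st0, st2, st4, st5}.
States satisfying AF ¬b: {st0, st1, st2, st4, st5}.
States satisfying ¬AF ¬b: {st3}.

{st3}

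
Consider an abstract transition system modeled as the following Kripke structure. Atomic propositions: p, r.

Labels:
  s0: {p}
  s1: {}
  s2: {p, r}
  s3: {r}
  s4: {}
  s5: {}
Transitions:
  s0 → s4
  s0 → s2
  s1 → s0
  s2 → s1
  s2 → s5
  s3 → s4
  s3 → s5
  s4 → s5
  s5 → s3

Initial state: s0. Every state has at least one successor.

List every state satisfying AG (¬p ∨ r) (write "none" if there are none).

{s3, s4, s5}

States satisfying ¬p ∨ r: {s1, s2, s3, s4, s5}.
States satisfying AG (¬p ∨ r): {s3, s4, s5}.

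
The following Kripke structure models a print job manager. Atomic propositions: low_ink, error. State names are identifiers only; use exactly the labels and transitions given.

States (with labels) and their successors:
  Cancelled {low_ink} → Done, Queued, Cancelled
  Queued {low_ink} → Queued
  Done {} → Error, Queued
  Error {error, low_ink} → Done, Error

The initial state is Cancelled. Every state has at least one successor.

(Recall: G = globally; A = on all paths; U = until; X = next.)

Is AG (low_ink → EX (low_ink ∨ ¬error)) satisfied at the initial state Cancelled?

States satisfying low_ink → EX (low_ink ∨ ¬error): {Cancelled, Queued, Done, Error}.
States satisfying AG (low_ink → EX (low_ink ∨ ¬error)): {Cancelled, Queued, Done, Error}.
Every state reachable from Cancelled satisfies low_ink → EX (low_ink ∨ ¬error).
Cancelled ∈ Sat(AG (low_ink → EX (low_ink ∨ ¬error))).

Yes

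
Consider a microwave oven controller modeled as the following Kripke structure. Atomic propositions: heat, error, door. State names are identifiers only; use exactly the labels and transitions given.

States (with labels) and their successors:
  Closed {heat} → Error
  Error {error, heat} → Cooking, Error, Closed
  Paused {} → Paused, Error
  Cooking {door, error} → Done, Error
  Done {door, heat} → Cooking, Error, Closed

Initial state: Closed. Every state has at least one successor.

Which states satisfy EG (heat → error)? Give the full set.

States satisfying heat → error: {Error, Paused, Cooking}.
States satisfying EG (heat → error): {Error, Paused, Cooking}.

{Error, Paused, Cooking}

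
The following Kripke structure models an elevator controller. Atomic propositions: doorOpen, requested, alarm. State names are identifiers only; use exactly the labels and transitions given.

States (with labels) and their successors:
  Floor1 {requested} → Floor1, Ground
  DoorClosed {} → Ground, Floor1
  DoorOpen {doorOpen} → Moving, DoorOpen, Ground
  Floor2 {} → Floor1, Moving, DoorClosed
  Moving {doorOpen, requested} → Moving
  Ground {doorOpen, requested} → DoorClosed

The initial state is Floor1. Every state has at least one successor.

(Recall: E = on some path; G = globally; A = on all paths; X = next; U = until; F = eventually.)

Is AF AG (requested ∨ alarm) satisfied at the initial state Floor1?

States satisfying AG (requested ∨ alarm): {Moving}.
States satisfying AF AG (requested ∨ alarm): {Moving}.
There is a path from Floor1 along which AG (requested ∨ alarm) never holds.
Floor1 ∉ Sat(AF AG (requested ∨ alarm)).

Violated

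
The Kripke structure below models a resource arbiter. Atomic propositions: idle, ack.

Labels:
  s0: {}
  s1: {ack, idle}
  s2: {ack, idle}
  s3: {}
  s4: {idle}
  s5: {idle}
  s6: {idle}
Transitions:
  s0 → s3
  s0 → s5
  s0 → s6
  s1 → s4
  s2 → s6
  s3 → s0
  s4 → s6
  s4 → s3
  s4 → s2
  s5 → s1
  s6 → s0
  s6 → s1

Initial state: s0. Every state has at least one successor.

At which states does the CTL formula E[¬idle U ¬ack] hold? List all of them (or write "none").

States satisfying ¬idle: {s0, s3}.
States satisfying ¬ack: {s0, s3, s4, s5, s6}.
States satisfying E[¬idle U ¬ack]: {s0, s3, s4, s5, s6}.

{s0, s3, s4, s5, s6}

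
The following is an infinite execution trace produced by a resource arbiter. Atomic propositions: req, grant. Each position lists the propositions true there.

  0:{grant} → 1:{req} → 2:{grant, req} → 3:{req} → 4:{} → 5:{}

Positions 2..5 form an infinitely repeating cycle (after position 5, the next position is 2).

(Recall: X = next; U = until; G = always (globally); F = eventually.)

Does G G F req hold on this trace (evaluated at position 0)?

Holds

G F req holds at every position 0..5, and those are all positions ever visited, so G G F req holds.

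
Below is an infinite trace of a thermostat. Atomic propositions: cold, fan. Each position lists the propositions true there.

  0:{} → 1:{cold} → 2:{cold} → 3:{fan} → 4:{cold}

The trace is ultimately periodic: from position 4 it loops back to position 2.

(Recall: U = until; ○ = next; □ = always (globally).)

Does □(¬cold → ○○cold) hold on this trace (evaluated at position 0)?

Satisfied

¬cold → ○○cold holds at every position 0..4, and those are all positions ever visited, so □(¬cold → ○○cold) holds.
Positions where ¬cold holds: 0, 3.
Check ○○cold at each: 0→ok, 3→ok.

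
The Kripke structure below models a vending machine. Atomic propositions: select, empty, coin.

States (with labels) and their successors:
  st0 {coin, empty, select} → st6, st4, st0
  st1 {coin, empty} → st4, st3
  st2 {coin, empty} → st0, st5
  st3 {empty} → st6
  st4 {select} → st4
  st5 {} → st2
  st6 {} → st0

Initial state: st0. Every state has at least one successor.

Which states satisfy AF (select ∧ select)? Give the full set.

{st0, st1, st3, st4, st6}

States satisfying select ∧ select: {st0, st4}.
States satisfying AF (select ∧ select): {st0, st1, st3, st4, st6}.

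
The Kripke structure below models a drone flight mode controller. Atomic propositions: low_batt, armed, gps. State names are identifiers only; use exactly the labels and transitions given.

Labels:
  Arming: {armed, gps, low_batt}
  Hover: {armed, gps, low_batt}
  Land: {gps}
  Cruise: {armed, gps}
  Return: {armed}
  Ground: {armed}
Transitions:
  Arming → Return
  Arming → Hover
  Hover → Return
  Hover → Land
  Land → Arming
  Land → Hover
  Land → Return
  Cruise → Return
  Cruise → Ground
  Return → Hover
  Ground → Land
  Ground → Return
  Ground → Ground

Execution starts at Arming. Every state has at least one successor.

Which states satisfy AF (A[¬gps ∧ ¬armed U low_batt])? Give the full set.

States satisfying A[¬gps ∧ ¬armed U low_batt]: {Arming, Hover}.
States satisfying AF (A[¬gps ∧ ¬armed U low_batt]): {Arming, Hover, Land, Return}.

{Arming, Hover, Land, Return}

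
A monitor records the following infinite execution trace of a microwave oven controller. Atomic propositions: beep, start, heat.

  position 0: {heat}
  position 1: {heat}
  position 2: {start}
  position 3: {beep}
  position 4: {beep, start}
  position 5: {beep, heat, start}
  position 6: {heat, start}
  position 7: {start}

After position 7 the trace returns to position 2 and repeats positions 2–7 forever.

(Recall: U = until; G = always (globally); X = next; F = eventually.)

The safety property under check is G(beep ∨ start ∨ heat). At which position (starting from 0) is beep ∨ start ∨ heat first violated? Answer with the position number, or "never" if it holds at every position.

never

beep ∨ start ∨ heat holds at every position 0..7, and those are all the positions the trace ever visits, so the invariant G(beep ∨ start ∨ heat) is never violated.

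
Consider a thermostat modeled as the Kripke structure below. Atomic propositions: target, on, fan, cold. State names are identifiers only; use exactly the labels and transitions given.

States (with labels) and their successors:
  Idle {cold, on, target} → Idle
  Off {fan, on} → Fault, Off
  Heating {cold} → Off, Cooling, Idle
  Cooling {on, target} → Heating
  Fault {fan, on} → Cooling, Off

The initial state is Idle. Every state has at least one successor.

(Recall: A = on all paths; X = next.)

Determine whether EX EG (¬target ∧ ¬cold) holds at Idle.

States satisfying EG (¬target ∧ ¬cold): {Off, Fault}.
States satisfying EX EG (¬target ∧ ¬cold): {Off, Heating, Fault}.
No suitable path/successor from Idle witnesses the formula.
Idle ∉ Sat(EX EG (¬target ∧ ¬cold)).

No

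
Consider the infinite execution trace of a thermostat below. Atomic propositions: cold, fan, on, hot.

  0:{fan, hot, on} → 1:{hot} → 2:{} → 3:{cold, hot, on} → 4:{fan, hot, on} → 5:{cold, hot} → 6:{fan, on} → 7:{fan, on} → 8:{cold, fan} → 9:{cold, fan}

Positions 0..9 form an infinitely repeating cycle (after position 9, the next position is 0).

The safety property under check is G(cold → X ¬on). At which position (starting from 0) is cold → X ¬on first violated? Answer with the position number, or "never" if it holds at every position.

Check cold → X ¬on at each position in order: 0 ✓, 1 ✓, 2 ✓.
At position 3 the labels are {cold, hot, on} and the next position 4 has {fan, hot, on}, so cold → X ¬on is false there. This is the first violation.

3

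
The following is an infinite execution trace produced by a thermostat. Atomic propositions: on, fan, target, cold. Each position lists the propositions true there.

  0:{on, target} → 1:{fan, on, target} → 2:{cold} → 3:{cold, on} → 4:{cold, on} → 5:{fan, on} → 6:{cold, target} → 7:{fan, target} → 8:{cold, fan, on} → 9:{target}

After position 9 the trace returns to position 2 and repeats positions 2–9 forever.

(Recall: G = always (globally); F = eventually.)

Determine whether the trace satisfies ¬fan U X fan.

Holds

Walking from position 0: X fan first holds at position 0, and ¬fan holds at every earlier position along the way, so ¬fan U X fan holds.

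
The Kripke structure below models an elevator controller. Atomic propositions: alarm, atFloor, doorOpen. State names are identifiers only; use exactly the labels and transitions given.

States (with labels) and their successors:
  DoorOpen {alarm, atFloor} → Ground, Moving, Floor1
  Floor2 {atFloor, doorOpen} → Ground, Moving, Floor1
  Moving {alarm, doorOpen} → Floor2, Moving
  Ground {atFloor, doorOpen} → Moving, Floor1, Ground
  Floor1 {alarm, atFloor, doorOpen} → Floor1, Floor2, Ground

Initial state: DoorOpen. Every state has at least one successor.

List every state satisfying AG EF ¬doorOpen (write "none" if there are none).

none

States satisfying EF ¬doorOpen: {DoorOpen}.
States satisfying AG EF ¬doorOpen: ∅.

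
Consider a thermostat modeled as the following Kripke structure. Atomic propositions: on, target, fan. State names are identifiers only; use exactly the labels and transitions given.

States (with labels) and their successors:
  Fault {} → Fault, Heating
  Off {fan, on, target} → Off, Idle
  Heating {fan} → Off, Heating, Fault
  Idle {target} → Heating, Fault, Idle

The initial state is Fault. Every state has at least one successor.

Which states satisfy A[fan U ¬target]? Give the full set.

States satisfying fan: {Off, Heating}.
States satisfying ¬target: {Fault, Heating}.
States satisfying A[fan U ¬target]: {Fault, Heating}.

{Fault, Heating}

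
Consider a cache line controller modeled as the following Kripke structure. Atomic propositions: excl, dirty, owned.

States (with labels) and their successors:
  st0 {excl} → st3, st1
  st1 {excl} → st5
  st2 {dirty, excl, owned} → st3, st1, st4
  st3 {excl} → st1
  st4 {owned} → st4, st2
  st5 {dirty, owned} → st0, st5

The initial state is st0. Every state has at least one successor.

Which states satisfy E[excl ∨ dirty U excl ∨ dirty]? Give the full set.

States satisfying excl ∨ dirty: {st0, st1, st2, st3, st5}.
States satisfying E[excl ∨ dirty U excl ∨ dirty]: {st0, st1, st2, st3, st5}.

{st0, st1, st2, st3, st5}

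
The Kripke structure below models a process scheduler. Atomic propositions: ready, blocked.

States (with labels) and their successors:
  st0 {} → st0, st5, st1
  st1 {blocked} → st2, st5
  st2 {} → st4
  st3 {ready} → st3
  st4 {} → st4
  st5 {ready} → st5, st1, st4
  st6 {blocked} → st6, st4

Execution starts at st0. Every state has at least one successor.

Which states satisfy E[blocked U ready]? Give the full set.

{st1, st3, st5}

States satisfying blocked: {st1, st6}.
States satisfying ready: {st3, st5}.
States satisfying E[blocked U ready]: {st1, st3, st5}.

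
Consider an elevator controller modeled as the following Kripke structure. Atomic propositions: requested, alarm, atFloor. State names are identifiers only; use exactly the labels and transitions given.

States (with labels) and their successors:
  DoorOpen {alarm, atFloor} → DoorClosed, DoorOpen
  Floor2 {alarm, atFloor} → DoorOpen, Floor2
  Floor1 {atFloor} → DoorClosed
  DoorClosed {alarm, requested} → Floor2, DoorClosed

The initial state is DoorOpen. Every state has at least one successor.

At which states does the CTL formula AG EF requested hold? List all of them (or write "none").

{DoorOpen, Floor2, Floor1, DoorClosed}

States satisfying EF requested: {DoorOpen, Floor2, Floor1, DoorClosed}.
States satisfying AG EF requested: {DoorOpen, Floor2, Floor1, DoorClosed}.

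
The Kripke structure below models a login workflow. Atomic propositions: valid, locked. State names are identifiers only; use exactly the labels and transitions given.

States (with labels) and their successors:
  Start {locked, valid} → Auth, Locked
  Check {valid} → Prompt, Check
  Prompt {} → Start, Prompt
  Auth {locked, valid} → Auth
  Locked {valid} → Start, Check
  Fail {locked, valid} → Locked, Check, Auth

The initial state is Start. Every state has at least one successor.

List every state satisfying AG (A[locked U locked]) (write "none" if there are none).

States satisfying A[locked U locked]: {Start, Auth, Fail}.
States satisfying AG (A[locked U locked]): {Auth}.

{Auth}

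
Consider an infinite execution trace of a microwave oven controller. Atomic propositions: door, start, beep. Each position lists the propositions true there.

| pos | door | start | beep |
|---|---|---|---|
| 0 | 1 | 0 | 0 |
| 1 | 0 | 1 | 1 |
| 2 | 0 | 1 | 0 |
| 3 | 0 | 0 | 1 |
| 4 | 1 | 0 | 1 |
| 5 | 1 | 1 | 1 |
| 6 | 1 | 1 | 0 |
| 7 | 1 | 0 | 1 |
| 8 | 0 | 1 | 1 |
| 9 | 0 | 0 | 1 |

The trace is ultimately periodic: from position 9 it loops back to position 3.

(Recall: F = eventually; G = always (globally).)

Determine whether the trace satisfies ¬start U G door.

Walking from position 0: at position 1, G door has not yet held and ¬start fails, so ¬start U G door is false.

Violated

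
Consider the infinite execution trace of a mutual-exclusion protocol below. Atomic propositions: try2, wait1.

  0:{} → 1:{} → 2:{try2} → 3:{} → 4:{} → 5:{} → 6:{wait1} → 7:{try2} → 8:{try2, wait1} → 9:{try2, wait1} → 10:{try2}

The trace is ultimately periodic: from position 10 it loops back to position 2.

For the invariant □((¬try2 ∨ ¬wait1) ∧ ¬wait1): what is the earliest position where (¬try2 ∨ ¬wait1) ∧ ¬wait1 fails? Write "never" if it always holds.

6

Check (¬try2 ∨ ¬wait1) ∧ ¬wait1 at each position in order: 0 ✓, 1 ✓, 2 ✓, 3 ✓, 4 ✓, 5 ✓.
At position 6 the labels are {wait1}, so (¬try2 ∨ ¬wait1) ∧ ¬wait1 is false there. This is the first violation.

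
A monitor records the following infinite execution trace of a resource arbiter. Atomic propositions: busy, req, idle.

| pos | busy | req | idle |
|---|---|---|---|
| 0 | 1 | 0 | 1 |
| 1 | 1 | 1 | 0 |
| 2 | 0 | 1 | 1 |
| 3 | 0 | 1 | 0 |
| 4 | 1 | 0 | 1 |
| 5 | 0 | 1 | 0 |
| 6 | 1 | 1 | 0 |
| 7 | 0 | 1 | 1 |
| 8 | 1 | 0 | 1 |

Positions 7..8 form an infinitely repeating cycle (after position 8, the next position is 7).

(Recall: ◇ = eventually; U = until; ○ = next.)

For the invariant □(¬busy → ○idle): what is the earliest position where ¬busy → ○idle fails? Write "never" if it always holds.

Check ¬busy → ○idle at each position in order: 0 ✓, 1 ✓.
At position 2 the labels are {idle, req} and the next position 3 has {req}, so ¬busy → ○idle is false there. This is the first violation.

2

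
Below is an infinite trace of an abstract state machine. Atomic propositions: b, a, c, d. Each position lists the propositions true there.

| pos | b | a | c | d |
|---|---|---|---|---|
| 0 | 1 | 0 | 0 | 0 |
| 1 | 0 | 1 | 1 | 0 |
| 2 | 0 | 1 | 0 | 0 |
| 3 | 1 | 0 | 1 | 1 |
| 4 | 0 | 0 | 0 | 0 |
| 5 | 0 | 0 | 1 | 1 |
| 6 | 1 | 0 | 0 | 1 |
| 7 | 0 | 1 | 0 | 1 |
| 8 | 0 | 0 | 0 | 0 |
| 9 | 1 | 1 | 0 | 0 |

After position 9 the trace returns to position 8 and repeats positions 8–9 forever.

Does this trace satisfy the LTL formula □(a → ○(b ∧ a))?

a → ○(b ∧ a) must hold at every position from 0 onward. It fails at position 1, so □(a → ○(b ∧ a)) is false.
Positions where a holds: 1, 2, 7, 9.
Check ○(b ∧ a) at each: 1→fails, 2→fails, 7→fails, 9→fails.

Violated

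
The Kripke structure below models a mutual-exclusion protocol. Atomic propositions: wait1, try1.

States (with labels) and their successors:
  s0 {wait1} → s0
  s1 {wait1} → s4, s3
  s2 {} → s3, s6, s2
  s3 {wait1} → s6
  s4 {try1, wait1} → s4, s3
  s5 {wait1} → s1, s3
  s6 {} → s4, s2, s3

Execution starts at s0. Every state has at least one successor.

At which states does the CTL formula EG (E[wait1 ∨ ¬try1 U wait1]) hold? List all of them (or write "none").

States satisfying E[wait1 ∨ ¬try1 U wait1]: {s0, s1, s2, s3, s4, s5, s6}.
States satisfying EG (E[wait1 ∨ ¬try1 U wait1]): {s0, s1, s2, s3, s4, s5, s6}.

{s0, s1, s2, s3, s4, s5, s6}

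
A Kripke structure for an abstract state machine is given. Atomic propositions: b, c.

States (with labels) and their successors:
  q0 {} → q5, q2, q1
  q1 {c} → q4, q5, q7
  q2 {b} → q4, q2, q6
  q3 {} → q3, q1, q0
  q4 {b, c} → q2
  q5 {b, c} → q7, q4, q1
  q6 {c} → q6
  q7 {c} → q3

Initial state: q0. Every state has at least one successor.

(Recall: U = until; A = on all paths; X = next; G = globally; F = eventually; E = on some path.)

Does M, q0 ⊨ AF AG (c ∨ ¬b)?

Does not hold

States satisfying AG (c ∨ ¬b): {q6}.
States satisfying AF AG (c ∨ ¬b): {q6}.
There is a path from q0 along which AG (c ∨ ¬b) never holds.
q0 ∉ Sat(AF AG (c ∨ ¬b)).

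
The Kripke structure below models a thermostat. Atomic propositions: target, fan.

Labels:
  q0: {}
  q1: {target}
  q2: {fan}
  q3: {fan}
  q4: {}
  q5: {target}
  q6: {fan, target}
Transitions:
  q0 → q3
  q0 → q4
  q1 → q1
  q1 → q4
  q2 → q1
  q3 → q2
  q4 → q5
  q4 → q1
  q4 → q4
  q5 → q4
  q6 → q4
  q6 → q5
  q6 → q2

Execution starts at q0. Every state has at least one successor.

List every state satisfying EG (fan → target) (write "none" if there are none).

States satisfying fan → target: {q0, q1, q4, q5, q6}.
States satisfying EG (fan → target): {q0, q1, q4, q5, q6}.

{q0, q1, q4, q5, q6}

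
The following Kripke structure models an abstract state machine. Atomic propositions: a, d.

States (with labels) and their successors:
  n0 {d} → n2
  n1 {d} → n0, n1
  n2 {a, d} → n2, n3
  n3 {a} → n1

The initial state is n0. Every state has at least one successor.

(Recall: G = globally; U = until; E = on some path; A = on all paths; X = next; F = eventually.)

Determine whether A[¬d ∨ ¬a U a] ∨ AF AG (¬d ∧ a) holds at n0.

Yes

States satisfying ¬d ∨ ¬a: {n0, n1, n3}.
States satisfying a: {n2, n3}.
States satisfying A[¬d ∨ ¬a U a]: {n0, n2, n3}.
States satisfying AG (¬d ∧ a): ∅.
States satisfying AF AG (¬d ∧ a): ∅.
States satisfying A[¬d ∨ ¬a U a] ∨ AF AG (¬d ∧ a): {n0, n2, n3}.
n0 ∈ Sat(A[¬d ∨ ¬a U a] ∨ AF AG (¬d ∧ a)).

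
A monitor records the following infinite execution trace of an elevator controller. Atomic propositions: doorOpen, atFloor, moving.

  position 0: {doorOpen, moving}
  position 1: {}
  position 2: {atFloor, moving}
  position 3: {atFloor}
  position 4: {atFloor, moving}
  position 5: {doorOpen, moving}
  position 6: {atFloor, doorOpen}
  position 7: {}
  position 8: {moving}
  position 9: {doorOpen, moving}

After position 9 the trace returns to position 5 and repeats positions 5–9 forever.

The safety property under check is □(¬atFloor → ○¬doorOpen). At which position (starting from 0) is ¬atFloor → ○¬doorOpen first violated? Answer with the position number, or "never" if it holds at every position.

5

Check ¬atFloor → ○¬doorOpen at each position in order: 0 ✓, 1 ✓, 2 ✓, 3 ✓, 4 ✓.
At position 5 the labels are {doorOpen, moving} and the next position 6 has {atFloor, doorOpen}, so ¬atFloor → ○¬doorOpen is false there. This is the first violation.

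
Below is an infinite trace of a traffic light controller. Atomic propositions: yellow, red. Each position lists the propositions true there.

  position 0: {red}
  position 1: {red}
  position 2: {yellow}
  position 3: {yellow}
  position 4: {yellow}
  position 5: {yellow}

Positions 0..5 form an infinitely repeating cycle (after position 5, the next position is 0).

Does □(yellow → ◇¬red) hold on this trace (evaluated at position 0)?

yellow → ◇¬red holds at every position 0..5, and those are all positions ever visited, so □(yellow → ◇¬red) holds.
Positions where yellow holds: 2, 3, 4, 5.
Check ◇¬red at each: 2→ok, 3→ok, 4→ok, 5→ok.

Holds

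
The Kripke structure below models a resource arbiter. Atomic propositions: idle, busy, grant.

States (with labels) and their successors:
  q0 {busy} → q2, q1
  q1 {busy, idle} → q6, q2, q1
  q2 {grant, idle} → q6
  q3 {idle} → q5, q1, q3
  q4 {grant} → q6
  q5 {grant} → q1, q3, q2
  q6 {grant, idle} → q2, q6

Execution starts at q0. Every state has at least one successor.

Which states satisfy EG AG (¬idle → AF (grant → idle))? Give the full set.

States satisfying AG (¬idle → AF (grant → idle)): {q0, q1, q2, q3, q4, q5, q6}.
States satisfying EG AG (¬idle → AF (grant → idle)): {q0, q1, q2, q3, q4, q5, q6}.

{q0, q1, q2, q3, q4, q5, q6}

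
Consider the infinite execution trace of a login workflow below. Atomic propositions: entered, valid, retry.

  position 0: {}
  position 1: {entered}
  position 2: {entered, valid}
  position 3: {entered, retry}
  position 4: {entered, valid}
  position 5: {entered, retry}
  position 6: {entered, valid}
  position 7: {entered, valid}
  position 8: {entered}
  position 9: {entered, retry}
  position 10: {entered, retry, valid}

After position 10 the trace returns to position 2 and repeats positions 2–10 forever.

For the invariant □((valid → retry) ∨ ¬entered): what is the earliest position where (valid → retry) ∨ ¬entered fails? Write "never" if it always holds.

2

Check (valid → retry) ∨ ¬entered at each position in order: 0 ✓, 1 ✓.
At position 2 the labels are {entered, valid}, so (valid → retry) ∨ ¬entered is false there. This is the first violation.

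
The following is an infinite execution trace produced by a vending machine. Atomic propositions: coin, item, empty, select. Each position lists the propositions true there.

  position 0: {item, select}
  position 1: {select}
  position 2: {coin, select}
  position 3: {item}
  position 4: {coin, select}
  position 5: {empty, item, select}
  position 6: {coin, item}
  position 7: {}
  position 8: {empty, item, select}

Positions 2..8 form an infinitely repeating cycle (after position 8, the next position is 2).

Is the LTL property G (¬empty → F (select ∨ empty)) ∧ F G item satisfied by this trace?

Does not hold

¬empty → F (select ∨ empty) holds at every position 0..8, and those are all positions ever visited, so G (¬empty → F (select ∨ empty)) holds.
Positions where ¬empty holds: 0, 1, 2, 3, 4, 6, 7.
Check F (select ∨ empty) at each: 0→ok, 1→ok, 2→ok, 3→ok, 4→ok, 6→ok, 7→ok.
G item is false at every position 0..8, so it never becomes true and F G item fails.
At position 0: G (¬empty → F (select ∨ empty)) is true; F G item is false; so G (¬empty → F (select ∨ empty)) ∧ F G item is false.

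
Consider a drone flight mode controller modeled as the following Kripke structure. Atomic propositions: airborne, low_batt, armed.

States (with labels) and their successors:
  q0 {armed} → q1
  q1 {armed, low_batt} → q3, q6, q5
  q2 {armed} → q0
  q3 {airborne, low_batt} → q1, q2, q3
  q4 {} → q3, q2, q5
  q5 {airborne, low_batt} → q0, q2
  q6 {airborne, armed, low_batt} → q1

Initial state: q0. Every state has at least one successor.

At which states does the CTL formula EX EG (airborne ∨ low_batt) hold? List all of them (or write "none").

States satisfying EG (airborne ∨ low_batt): {q1, q3, q6}.
States satisfying EX EG (airborne ∨ low_batt): {q0, q1, q3, q4, q6}.

{q0, q1, q3, q4, q6}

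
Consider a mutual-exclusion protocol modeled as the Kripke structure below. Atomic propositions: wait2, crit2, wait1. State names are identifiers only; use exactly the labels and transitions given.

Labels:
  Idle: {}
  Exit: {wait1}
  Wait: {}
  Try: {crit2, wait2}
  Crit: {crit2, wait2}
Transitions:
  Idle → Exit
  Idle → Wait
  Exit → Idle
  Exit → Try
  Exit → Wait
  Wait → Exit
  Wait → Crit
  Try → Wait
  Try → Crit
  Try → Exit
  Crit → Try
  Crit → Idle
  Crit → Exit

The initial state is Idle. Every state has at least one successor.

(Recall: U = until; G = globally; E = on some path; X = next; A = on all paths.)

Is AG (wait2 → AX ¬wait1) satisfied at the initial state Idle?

Does not hold

States satisfying wait2 → AX ¬wait1: {Idle, Exit, Wait}.
States satisfying AG (wait2 → AX ¬wait1): ∅.
Crit is reachable from Idle and violates wait2 → AX ¬wait1, so AG fails at Idle.
Idle ∉ Sat(AG (wait2 → AX ¬wait1)).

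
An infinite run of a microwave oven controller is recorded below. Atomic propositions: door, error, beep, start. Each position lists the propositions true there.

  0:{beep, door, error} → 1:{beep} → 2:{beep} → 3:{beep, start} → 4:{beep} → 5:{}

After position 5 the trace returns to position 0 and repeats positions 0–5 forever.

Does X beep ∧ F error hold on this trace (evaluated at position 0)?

Yes

The position after 0 is 1; beep is true there.
error holds at position 0, which is reachable from 0, so F error holds.
At position 0: X beep is true; F error is true; so X beep ∧ F error is true.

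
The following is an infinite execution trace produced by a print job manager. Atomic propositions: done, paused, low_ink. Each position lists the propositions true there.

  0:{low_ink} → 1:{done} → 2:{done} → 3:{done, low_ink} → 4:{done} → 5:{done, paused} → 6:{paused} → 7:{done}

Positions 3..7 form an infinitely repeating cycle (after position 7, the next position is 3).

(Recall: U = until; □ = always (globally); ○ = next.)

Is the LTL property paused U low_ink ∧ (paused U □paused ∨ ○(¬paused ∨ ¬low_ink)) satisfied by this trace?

Walking from position 0: low_ink first holds at position 0, and paused holds at every earlier position along the way, so paused U low_ink holds.
At position 0: paused U low_ink is true; paused U □paused ∨ ○(¬paused ∨ ¬low_ink) is true; so paused U low_ink ∧ (paused U □paused ∨ ○(¬paused ∨ ¬low_ink)) is true.

Holds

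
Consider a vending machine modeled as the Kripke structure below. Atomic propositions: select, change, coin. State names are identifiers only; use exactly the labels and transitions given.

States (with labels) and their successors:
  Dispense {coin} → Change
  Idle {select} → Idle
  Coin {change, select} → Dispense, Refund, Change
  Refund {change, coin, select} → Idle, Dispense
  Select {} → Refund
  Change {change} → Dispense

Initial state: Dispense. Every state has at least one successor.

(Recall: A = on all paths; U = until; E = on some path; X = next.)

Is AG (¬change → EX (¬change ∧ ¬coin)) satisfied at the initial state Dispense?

No

States satisfying ¬change → EX (¬change ∧ ¬coin): {Idle, Coin, Refund, Change}.
States satisfying AG (¬change → EX (¬change ∧ ¬coin)): {Idle}.
Dispense is reachable from Dispense and violates ¬change → EX (¬change ∧ ¬coin), so AG fails at Dispense.
Dispense ∉ Sat(AG (¬change → EX (¬change ∧ ¬coin))).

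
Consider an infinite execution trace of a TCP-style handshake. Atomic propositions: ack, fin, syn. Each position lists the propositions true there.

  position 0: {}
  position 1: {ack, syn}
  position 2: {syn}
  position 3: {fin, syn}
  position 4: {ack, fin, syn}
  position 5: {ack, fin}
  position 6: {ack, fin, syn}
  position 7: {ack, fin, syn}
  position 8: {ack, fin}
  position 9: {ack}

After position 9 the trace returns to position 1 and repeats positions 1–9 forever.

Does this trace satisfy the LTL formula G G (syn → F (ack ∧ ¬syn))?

G (syn → F (ack ∧ ¬syn)) holds at every position 0..9, and those are all positions ever visited, so G G (syn → F (ack ∧ ¬syn)) holds.

Holds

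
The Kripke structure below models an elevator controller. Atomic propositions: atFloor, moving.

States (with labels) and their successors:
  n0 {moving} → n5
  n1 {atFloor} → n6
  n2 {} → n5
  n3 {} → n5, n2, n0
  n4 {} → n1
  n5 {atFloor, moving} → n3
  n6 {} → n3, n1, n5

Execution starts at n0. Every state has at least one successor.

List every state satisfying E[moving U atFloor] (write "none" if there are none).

{n0, n1, n5}

States satisfying moving: {n0, n5}.
States satisfying atFloor: {n1, n5}.
States satisfying E[moving U atFloor]: {n0, n1, n5}.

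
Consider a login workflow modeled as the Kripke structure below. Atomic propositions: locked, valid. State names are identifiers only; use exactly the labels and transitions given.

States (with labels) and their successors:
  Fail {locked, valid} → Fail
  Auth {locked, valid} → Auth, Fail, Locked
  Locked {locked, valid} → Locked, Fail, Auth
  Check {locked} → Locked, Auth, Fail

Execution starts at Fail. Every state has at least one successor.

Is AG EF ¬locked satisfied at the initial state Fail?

Violated

States satisfying EF ¬locked: ∅.
States satisfying AG EF ¬locked: ∅.
Fail is reachable from Fail and violates EF ¬locked, so AG fails at Fail.
Fail ∉ Sat(AG EF ¬locked).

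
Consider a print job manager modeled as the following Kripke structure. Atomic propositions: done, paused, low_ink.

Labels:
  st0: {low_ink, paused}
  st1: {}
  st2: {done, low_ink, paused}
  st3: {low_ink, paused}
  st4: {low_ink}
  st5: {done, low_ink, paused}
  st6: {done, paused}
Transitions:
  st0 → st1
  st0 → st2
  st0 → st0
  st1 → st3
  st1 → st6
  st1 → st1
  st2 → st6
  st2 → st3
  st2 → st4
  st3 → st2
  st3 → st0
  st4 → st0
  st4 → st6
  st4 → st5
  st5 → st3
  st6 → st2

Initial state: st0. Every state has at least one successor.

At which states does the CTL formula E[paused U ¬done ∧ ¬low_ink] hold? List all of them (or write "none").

{st0, st1, st2, st3, st5, st6}

States satisfying paused: {st0, st2, st3, st5, st6}.
States satisfying ¬done ∧ ¬low_ink: {st1}.
States satisfying E[paused U ¬done ∧ ¬low_ink]: {st0, st1, st2, st3, st5, st6}.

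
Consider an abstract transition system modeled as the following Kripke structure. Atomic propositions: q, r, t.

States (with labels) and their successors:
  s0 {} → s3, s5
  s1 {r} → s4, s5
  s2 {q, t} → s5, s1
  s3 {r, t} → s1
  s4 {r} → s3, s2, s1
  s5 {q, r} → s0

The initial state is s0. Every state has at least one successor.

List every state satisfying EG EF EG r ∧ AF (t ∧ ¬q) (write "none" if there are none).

{s3}

States satisfying EF EG r: {s0, s1, s2, s3, s4, s5}.
States satisfying EG EF EG r: {s0, s1, s2, s3, s4, s5}.
States satisfying t ∧ ¬q: {s3}.
States satisfying AF (t ∧ ¬q): {s3}.
States satisfying EG EF EG r ∧ AF (t ∧ ¬q): {s3}.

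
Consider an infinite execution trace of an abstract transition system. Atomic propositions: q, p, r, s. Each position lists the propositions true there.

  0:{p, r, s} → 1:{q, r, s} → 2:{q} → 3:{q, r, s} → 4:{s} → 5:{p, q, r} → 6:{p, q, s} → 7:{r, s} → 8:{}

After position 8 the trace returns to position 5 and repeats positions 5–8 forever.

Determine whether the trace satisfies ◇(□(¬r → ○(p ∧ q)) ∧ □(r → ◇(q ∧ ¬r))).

□(¬r → ○(p ∧ q)) ∧ □(r → ◇(q ∧ ¬r)) is false at every position 0..8, so it never becomes true and ◇(□(¬r → ○(p ∧ q)) ∧ □(r → ◇(q ∧ ¬r))) fails.

Violated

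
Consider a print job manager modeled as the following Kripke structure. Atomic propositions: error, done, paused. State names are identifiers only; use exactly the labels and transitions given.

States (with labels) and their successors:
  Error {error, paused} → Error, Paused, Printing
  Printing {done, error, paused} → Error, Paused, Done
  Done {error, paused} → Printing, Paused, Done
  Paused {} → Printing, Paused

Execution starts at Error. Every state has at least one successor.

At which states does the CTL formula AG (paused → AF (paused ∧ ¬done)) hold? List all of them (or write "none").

none

States satisfying paused → AF (paused ∧ ¬done): {Error, Done, Paused}.
States satisfying AG (paused → AF (paused ∧ ¬done)): ∅.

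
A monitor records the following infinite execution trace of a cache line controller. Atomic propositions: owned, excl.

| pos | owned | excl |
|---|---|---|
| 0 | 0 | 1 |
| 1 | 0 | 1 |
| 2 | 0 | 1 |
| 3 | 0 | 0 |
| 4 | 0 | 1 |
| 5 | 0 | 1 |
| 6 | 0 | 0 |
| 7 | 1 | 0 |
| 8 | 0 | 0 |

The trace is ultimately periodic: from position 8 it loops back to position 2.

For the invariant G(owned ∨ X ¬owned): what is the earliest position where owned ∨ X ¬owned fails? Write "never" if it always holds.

6

Check owned ∨ X ¬owned at each position in order: 0 ✓, 1 ✓, 2 ✓, 3 ✓, 4 ✓, 5 ✓.
At position 6 the labels are {} and the next position 7 has {owned}, so owned ∨ X ¬owned is false there. This is the first violation.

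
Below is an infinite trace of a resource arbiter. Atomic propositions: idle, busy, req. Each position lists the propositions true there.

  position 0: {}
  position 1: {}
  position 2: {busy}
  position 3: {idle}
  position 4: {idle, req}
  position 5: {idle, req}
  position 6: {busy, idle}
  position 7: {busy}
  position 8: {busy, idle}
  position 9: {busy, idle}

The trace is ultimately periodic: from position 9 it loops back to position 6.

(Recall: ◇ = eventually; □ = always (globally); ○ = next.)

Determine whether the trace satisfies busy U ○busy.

Walking from position 0: at position 0, ○busy has not yet held and busy fails, so busy U ○busy is false.

Does not hold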